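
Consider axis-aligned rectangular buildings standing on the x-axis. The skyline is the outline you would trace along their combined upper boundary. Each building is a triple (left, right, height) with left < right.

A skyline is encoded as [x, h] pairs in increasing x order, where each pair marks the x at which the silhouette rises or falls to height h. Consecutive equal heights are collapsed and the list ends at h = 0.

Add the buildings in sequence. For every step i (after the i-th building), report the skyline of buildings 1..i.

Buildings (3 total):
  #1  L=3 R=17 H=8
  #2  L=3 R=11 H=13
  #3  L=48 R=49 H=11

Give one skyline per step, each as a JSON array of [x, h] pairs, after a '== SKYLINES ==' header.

== SKYLINES ==
[[3,8],[17,0]]
[[3,13],[11,8],[17,0]]
[[3,13],[11,8],[17,0],[48,11],[49,0]]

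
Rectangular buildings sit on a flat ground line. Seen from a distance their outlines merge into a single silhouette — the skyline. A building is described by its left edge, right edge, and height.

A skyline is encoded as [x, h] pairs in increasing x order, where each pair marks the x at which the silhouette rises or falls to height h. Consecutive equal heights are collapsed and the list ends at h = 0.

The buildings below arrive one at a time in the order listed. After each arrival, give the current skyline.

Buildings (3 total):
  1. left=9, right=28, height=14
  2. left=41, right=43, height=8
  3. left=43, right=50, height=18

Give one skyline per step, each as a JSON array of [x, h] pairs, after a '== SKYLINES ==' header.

== SKYLINES ==
[[9,14],[28,0]]
[[9,14],[28,0],[41,8],[43,0]]
[[9,14],[28,0],[41,8],[43,18],[50,0]]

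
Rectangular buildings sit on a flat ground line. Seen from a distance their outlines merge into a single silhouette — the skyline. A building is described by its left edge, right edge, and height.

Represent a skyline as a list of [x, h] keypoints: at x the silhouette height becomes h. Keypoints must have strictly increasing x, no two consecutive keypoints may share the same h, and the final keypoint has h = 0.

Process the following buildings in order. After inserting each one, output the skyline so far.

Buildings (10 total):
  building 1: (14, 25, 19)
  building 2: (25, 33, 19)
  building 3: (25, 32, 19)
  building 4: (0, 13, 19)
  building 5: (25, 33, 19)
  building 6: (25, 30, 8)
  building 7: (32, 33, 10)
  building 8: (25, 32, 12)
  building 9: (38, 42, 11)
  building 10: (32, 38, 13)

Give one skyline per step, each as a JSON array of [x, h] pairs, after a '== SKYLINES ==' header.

== SKYLINES ==
[[14,19],[25,0]]
[[14,19],[33,0]]
[[14,19],[33,0]]
[[0,19],[13,0],[14,19],[33,0]]
[[0,19],[13,0],[14,19],[33,0]]
[[0,19],[13,0],[14,19],[33,0]]
[[0,19],[13,0],[14,19],[33,0]]
[[0,19],[13,0],[14,19],[33,0]]
[[0,19],[13,0],[14,19],[33,0],[38,11],[42,0]]
[[0,19],[13,0],[14,19],[33,13],[38,11],[42,0]]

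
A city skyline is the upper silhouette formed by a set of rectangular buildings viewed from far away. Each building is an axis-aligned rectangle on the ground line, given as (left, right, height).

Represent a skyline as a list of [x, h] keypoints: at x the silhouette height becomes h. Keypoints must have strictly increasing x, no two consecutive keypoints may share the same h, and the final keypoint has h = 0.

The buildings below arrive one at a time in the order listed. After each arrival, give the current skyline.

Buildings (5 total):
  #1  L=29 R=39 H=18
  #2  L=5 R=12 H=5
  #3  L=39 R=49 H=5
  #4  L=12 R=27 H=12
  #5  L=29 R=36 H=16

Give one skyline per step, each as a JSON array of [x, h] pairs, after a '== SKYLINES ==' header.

== SKYLINES ==
[[29,18],[39,0]]
[[5,5],[12,0],[29,18],[39,0]]
[[5,5],[12,0],[29,18],[39,5],[49,0]]
[[5,5],[12,12],[27,0],[29,18],[39,5],[49,0]]
[[5,5],[12,12],[27,0],[29,18],[39,5],[49,0]]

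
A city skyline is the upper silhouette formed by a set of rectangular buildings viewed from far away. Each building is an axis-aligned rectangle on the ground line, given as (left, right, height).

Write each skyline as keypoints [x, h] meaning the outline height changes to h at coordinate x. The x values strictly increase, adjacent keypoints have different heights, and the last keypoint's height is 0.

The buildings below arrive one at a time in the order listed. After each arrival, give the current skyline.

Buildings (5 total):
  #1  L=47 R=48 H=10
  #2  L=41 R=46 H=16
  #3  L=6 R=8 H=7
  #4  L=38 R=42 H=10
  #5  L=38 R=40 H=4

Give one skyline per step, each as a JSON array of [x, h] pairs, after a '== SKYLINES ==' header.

== SKYLINES ==
[[47,10],[48,0]]
[[41,16],[46,0],[47,10],[48,0]]
[[6,7],[8,0],[41,16],[46,0],[47,10],[48,0]]
[[6,7],[8,0],[38,10],[41,16],[46,0],[47,10],[48,0]]
[[6,7],[8,0],[38,10],[41,16],[46,0],[47,10],[48,0]]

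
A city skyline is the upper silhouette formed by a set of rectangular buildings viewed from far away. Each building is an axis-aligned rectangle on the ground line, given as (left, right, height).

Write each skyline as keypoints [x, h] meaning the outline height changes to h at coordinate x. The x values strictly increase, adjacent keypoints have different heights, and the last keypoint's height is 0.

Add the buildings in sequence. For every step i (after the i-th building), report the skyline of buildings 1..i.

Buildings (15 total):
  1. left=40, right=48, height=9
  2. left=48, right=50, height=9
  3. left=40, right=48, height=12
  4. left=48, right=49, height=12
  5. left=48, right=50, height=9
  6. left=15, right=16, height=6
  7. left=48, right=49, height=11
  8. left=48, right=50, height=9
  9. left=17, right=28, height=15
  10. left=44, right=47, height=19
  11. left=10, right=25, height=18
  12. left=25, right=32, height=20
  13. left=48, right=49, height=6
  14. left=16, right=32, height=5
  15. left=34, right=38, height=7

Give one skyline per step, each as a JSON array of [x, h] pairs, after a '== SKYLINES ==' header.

== SKYLINES ==
[[40,9],[48,0]]
[[40,9],[50,0]]
[[40,12],[48,9],[50,0]]
[[40,12],[49,9],[50,0]]
[[40,12],[49,9],[50,0]]
[[15,6],[16,0],[40,12],[49,9],[50,0]]
[[15,6],[16,0],[40,12],[49,9],[50,0]]
[[15,6],[16,0],[40,12],[49,9],[50,0]]
[[15,6],[16,0],[17,15],[28,0],[40,12],[49,9],[50,0]]
[[15,6],[16,0],[17,15],[28,0],[40,12],[44,19],[47,12],[49,9],[50,0]]
[[10,18],[25,15],[28,0],[40,12],[44,19],[47,12],[49,9],[50,0]]
[[10,18],[25,20],[32,0],[40,12],[44,19],[47,12],[49,9],[50,0]]
[[10,18],[25,20],[32,0],[40,12],[44,19],[47,12],[49,9],[50,0]]
[[10,18],[25,20],[32,0],[40,12],[44,19],[47,12],[49,9],[50,0]]
[[10,18],[25,20],[32,0],[34,7],[38,0],[40,12],[44,19],[47,12],[49,9],[50,0]]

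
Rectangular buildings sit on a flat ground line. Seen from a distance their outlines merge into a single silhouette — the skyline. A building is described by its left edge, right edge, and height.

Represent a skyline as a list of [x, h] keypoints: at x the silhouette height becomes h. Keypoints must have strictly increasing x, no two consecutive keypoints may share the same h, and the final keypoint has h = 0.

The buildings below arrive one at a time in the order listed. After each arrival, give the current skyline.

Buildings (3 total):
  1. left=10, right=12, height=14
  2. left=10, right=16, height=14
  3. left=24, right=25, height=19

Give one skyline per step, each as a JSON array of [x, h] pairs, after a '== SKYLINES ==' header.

== SKYLINES ==
[[10,14],[12,0]]
[[10,14],[16,0]]
[[10,14],[16,0],[24,19],[25,0]]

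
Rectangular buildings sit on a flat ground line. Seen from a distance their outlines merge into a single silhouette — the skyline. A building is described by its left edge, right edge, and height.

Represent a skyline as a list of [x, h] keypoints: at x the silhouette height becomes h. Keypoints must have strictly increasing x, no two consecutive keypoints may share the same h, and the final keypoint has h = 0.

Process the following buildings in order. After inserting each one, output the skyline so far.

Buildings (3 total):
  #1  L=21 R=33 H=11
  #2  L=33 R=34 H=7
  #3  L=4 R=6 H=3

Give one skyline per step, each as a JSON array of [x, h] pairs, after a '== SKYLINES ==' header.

== SKYLINES ==
[[21,11],[33,0]]
[[21,11],[33,7],[34,0]]
[[4,3],[6,0],[21,11],[33,7],[34,0]]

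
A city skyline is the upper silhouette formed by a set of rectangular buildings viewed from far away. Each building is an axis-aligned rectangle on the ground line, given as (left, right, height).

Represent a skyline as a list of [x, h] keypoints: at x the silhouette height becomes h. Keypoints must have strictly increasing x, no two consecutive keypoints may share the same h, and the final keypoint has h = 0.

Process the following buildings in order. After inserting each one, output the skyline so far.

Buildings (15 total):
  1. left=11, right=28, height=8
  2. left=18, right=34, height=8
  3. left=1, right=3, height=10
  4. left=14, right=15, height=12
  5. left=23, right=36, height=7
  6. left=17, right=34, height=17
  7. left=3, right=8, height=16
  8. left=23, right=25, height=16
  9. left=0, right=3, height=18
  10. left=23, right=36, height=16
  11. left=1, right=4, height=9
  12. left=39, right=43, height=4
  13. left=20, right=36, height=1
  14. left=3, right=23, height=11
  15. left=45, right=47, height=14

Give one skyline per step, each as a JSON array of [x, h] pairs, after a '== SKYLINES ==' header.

== SKYLINES ==
[[11,8],[28,0]]
[[11,8],[34,0]]
[[1,10],[3,0],[11,8],[34,0]]
[[1,10],[3,0],[11,8],[14,12],[15,8],[34,0]]
[[1,10],[3,0],[11,8],[14,12],[15,8],[34,7],[36,0]]
[[1,10],[3,0],[11,8],[14,12],[15,8],[17,17],[34,7],[36,0]]
[[1,10],[3,16],[8,0],[11,8],[14,12],[15,8],[17,17],[34,7],[36,0]]
[[1,10],[3,16],[8,0],[11,8],[14,12],[15,8],[17,17],[34,7],[36,0]]
[[0,18],[3,16],[8,0],[11,8],[14,12],[15,8],[17,17],[34,7],[36,0]]
[[0,18],[3,16],[8,0],[11,8],[14,12],[15,8],[17,17],[34,16],[36,0]]
[[0,18],[3,16],[8,0],[11,8],[14,12],[15,8],[17,17],[34,16],[36,0]]
[[0,18],[3,16],[8,0],[11,8],[14,12],[15,8],[17,17],[34,16],[36,0],[39,4],[43,0]]
[[0,18],[3,16],[8,0],[11,8],[14,12],[15,8],[17,17],[34,16],[36,0],[39,4],[43,0]]
[[0,18],[3,16],[8,11],[14,12],[15,11],[17,17],[34,16],[36,0],[39,4],[43,0]]
[[0,18],[3,16],[8,11],[14,12],[15,11],[17,17],[34,16],[36,0],[39,4],[43,0],[45,14],[47,0]]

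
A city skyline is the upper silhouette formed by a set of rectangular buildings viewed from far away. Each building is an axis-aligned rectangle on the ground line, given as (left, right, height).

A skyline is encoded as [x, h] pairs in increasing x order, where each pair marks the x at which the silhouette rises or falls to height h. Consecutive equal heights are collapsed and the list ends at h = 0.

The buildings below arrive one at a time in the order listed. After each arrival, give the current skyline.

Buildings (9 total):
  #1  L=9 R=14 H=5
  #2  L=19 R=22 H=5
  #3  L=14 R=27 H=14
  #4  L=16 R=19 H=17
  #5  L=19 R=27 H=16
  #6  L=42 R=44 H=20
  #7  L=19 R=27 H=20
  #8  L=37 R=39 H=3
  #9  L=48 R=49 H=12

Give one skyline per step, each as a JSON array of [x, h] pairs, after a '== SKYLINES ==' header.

== SKYLINES ==
[[9,5],[14,0]]
[[9,5],[14,0],[19,5],[22,0]]
[[9,5],[14,14],[27,0]]
[[9,5],[14,14],[16,17],[19,14],[27,0]]
[[9,5],[14,14],[16,17],[19,16],[27,0]]
[[9,5],[14,14],[16,17],[19,16],[27,0],[42,20],[44,0]]
[[9,5],[14,14],[16,17],[19,20],[27,0],[42,20],[44,0]]
[[9,5],[14,14],[16,17],[19,20],[27,0],[37,3],[39,0],[42,20],[44,0]]
[[9,5],[14,14],[16,17],[19,20],[27,0],[37,3],[39,0],[42,20],[44,0],[48,12],[49,0]]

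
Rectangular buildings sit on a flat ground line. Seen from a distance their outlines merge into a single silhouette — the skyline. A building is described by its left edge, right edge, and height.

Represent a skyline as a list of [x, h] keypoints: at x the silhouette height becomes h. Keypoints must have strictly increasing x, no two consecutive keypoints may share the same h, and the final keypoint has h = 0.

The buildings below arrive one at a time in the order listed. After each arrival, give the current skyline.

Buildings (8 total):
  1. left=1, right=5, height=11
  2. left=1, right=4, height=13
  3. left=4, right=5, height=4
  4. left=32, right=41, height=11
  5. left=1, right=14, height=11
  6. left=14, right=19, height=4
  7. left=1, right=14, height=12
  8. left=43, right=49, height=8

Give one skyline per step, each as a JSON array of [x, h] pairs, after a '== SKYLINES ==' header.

== SKYLINES ==
[[1,11],[5,0]]
[[1,13],[4,11],[5,0]]
[[1,13],[4,11],[5,0]]
[[1,13],[4,11],[5,0],[32,11],[41,0]]
[[1,13],[4,11],[14,0],[32,11],[41,0]]
[[1,13],[4,11],[14,4],[19,0],[32,11],[41,0]]
[[1,13],[4,12],[14,4],[19,0],[32,11],[41,0]]
[[1,13],[4,12],[14,4],[19,0],[32,11],[41,0],[43,8],[49,0]]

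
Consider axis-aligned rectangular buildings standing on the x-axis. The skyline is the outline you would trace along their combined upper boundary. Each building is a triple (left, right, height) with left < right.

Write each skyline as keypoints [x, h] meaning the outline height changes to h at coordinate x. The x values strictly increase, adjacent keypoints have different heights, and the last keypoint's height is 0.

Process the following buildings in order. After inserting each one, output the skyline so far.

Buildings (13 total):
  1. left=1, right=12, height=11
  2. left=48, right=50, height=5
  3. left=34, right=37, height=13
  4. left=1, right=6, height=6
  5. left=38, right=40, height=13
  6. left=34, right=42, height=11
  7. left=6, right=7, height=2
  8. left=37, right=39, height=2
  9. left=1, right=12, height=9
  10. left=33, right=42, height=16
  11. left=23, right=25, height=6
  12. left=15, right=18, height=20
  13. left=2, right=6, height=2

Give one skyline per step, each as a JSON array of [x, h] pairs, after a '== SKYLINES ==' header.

== SKYLINES ==
[[1,11],[12,0]]
[[1,11],[12,0],[48,5],[50,0]]
[[1,11],[12,0],[34,13],[37,0],[48,5],[50,0]]
[[1,11],[12,0],[34,13],[37,0],[48,5],[50,0]]
[[1,11],[12,0],[34,13],[37,0],[38,13],[40,0],[48,5],[50,0]]
[[1,11],[12,0],[34,13],[37,11],[38,13],[40,11],[42,0],[48,5],[50,0]]
[[1,11],[12,0],[34,13],[37,11],[38,13],[40,11],[42,0],[48,5],[50,0]]
[[1,11],[12,0],[34,13],[37,11],[38,13],[40,11],[42,0],[48,5],[50,0]]
[[1,11],[12,0],[34,13],[37,11],[38,13],[40,11],[42,0],[48,5],[50,0]]
[[1,11],[12,0],[33,16],[42,0],[48,5],[50,0]]
[[1,11],[12,0],[23,6],[25,0],[33,16],[42,0],[48,5],[50,0]]
[[1,11],[12,0],[15,20],[18,0],[23,6],[25,0],[33,16],[42,0],[48,5],[50,0]]
[[1,11],[12,0],[15,20],[18,0],[23,6],[25,0],[33,16],[42,0],[48,5],[50,0]]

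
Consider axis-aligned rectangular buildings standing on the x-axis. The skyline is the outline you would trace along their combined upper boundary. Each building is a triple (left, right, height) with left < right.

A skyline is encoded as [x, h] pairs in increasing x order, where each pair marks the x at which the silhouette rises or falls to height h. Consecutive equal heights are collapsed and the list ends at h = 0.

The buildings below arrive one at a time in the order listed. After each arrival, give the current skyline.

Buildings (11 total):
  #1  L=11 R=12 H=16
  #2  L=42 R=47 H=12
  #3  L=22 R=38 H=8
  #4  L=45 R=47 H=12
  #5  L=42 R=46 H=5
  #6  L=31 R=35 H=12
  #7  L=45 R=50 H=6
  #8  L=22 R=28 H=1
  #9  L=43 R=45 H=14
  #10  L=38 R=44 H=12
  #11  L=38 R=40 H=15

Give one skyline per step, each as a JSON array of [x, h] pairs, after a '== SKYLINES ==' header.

== SKYLINES ==
[[11,16],[12,0]]
[[11,16],[12,0],[42,12],[47,0]]
[[11,16],[12,0],[22,8],[38,0],[42,12],[47,0]]
[[11,16],[12,0],[22,8],[38,0],[42,12],[47,0]]
[[11,16],[12,0],[22,8],[38,0],[42,12],[47,0]]
[[11,16],[12,0],[22,8],[31,12],[35,8],[38,0],[42,12],[47,0]]
[[11,16],[12,0],[22,8],[31,12],[35,8],[38,0],[42,12],[47,6],[50,0]]
[[11,16],[12,0],[22,8],[31,12],[35,8],[38,0],[42,12],[47,6],[50,0]]
[[11,16],[12,0],[22,8],[31,12],[35,8],[38,0],[42,12],[43,14],[45,12],[47,6],[50,0]]
[[11,16],[12,0],[22,8],[31,12],[35,8],[38,12],[43,14],[45,12],[47,6],[50,0]]
[[11,16],[12,0],[22,8],[31,12],[35,8],[38,15],[40,12],[43,14],[45,12],[47,6],[50,0]]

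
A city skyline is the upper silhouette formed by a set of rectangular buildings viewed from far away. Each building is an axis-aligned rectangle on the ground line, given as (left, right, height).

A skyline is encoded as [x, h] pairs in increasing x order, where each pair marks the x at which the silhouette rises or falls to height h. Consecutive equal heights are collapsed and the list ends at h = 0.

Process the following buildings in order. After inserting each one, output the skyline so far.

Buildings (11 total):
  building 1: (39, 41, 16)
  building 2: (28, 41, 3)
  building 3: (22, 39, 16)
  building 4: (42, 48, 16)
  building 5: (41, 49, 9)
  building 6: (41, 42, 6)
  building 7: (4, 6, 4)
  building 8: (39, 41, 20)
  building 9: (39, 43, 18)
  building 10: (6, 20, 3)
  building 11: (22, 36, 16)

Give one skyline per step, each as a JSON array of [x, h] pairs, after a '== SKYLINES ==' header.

== SKYLINES ==
[[39,16],[41,0]]
[[28,3],[39,16],[41,0]]
[[22,16],[41,0]]
[[22,16],[41,0],[42,16],[48,0]]
[[22,16],[41,9],[42,16],[48,9],[49,0]]
[[22,16],[41,9],[42,16],[48,9],[49,0]]
[[4,4],[6,0],[22,16],[41,9],[42,16],[48,9],[49,0]]
[[4,4],[6,0],[22,16],[39,20],[41,9],[42,16],[48,9],[49,0]]
[[4,4],[6,0],[22,16],[39,20],[41,18],[43,16],[48,9],[49,0]]
[[4,4],[6,3],[20,0],[22,16],[39,20],[41,18],[43,16],[48,9],[49,0]]
[[4,4],[6,3],[20,0],[22,16],[39,20],[41,18],[43,16],[48,9],[49,0]]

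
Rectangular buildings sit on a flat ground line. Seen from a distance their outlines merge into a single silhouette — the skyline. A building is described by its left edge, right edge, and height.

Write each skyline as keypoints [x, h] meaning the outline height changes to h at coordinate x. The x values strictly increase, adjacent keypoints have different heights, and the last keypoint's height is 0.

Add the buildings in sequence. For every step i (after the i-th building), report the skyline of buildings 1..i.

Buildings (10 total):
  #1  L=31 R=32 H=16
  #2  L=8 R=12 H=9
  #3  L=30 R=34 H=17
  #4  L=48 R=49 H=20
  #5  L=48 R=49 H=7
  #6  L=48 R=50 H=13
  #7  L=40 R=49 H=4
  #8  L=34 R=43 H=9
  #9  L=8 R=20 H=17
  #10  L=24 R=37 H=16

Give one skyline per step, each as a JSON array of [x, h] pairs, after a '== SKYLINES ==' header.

== SKYLINES ==
[[31,16],[32,0]]
[[8,9],[12,0],[31,16],[32,0]]
[[8,9],[12,0],[30,17],[34,0]]
[[8,9],[12,0],[30,17],[34,0],[48,20],[49,0]]
[[8,9],[12,0],[30,17],[34,0],[48,20],[49,0]]
[[8,9],[12,0],[30,17],[34,0],[48,20],[49,13],[50,0]]
[[8,9],[12,0],[30,17],[34,0],[40,4],[48,20],[49,13],[50,0]]
[[8,9],[12,0],[30,17],[34,9],[43,4],[48,20],[49,13],[50,0]]
[[8,17],[20,0],[30,17],[34,9],[43,4],[48,20],[49,13],[50,0]]
[[8,17],[20,0],[24,16],[30,17],[34,16],[37,9],[43,4],[48,20],[49,13],[50,0]]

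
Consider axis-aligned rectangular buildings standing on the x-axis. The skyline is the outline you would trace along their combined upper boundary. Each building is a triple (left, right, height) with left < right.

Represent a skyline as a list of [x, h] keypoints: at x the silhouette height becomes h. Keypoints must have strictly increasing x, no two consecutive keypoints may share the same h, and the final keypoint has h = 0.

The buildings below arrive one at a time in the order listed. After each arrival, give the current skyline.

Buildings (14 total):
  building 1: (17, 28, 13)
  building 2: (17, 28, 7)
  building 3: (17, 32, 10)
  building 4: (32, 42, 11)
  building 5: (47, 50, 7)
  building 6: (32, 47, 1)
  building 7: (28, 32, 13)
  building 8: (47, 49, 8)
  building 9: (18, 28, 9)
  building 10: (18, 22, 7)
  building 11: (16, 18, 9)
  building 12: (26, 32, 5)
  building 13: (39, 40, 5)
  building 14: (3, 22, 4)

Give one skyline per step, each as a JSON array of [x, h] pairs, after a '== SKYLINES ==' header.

== SKYLINES ==
[[17,13],[28,0]]
[[17,13],[28,0]]
[[17,13],[28,10],[32,0]]
[[17,13],[28,10],[32,11],[42,0]]
[[17,13],[28,10],[32,11],[42,0],[47,7],[50,0]]
[[17,13],[28,10],[32,11],[42,1],[47,7],[50,0]]
[[17,13],[32,11],[42,1],[47,7],[50,0]]
[[17,13],[32,11],[42,1],[47,8],[49,7],[50,0]]
[[17,13],[32,11],[42,1],[47,8],[49,7],[50,0]]
[[17,13],[32,11],[42,1],[47,8],[49,7],[50,0]]
[[16,9],[17,13],[32,11],[42,1],[47,8],[49,7],[50,0]]
[[16,9],[17,13],[32,11],[42,1],[47,8],[49,7],[50,0]]
[[16,9],[17,13],[32,11],[42,1],[47,8],[49,7],[50,0]]
[[3,4],[16,9],[17,13],[32,11],[42,1],[47,8],[49,7],[50,0]]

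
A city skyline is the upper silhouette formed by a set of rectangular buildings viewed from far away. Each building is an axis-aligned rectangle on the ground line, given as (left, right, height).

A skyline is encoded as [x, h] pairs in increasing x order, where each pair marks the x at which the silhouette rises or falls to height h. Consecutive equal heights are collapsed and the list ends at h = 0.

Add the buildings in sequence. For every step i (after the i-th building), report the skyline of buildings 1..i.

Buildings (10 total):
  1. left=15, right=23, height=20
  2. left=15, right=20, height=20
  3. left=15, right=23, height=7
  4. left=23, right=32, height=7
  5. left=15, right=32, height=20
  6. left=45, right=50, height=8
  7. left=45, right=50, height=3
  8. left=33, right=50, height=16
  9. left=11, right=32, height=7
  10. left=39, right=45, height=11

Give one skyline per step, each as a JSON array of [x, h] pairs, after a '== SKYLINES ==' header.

== SKYLINES ==
[[15,20],[23,0]]
[[15,20],[23,0]]
[[15,20],[23,0]]
[[15,20],[23,7],[32,0]]
[[15,20],[32,0]]
[[15,20],[32,0],[45,8],[50,0]]
[[15,20],[32,0],[45,8],[50,0]]
[[15,20],[32,0],[33,16],[50,0]]
[[11,7],[15,20],[32,0],[33,16],[50,0]]
[[11,7],[15,20],[32,0],[33,16],[50,0]]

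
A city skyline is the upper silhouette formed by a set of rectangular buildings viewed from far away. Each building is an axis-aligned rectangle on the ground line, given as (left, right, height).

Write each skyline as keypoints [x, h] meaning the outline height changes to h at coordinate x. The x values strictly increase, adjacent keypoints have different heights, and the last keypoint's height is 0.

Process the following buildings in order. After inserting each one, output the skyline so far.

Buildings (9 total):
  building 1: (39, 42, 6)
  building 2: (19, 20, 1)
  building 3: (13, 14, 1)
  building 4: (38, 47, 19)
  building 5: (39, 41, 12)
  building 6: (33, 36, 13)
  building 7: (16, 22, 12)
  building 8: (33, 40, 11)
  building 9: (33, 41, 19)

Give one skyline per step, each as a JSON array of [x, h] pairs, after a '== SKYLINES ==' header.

== SKYLINES ==
[[39,6],[42,0]]
[[19,1],[20,0],[39,6],[42,0]]
[[13,1],[14,0],[19,1],[20,0],[39,6],[42,0]]
[[13,1],[14,0],[19,1],[20,0],[38,19],[47,0]]
[[13,1],[14,0],[19,1],[20,0],[38,19],[47,0]]
[[13,1],[14,0],[19,1],[20,0],[33,13],[36,0],[38,19],[47,0]]
[[13,1],[14,0],[16,12],[22,0],[33,13],[36,0],[38,19],[47,0]]
[[13,1],[14,0],[16,12],[22,0],[33,13],[36,11],[38,19],[47,0]]
[[13,1],[14,0],[16,12],[22,0],[33,19],[47,0]]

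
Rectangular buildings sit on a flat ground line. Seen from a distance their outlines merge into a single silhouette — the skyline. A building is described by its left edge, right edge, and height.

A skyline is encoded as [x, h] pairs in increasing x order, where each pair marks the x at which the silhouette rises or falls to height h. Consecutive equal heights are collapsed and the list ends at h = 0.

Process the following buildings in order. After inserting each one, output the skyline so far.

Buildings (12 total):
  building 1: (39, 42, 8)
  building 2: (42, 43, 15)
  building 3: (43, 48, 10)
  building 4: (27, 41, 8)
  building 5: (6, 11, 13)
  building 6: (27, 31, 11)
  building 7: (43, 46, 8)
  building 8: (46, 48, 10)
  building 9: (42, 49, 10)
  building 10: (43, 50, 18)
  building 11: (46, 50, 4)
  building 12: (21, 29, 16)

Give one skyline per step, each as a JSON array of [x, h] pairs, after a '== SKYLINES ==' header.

== SKYLINES ==
[[39,8],[42,0]]
[[39,8],[42,15],[43,0]]
[[39,8],[42,15],[43,10],[48,0]]
[[27,8],[42,15],[43,10],[48,0]]
[[6,13],[11,0],[27,8],[42,15],[43,10],[48,0]]
[[6,13],[11,0],[27,11],[31,8],[42,15],[43,10],[48,0]]
[[6,13],[11,0],[27,11],[31,8],[42,15],[43,10],[48,0]]
[[6,13],[11,0],[27,11],[31,8],[42,15],[43,10],[48,0]]
[[6,13],[11,0],[27,11],[31,8],[42,15],[43,10],[49,0]]
[[6,13],[11,0],[27,11],[31,8],[42,15],[43,18],[50,0]]
[[6,13],[11,0],[27,11],[31,8],[42,15],[43,18],[50,0]]
[[6,13],[11,0],[21,16],[29,11],[31,8],[42,15],[43,18],[50,0]]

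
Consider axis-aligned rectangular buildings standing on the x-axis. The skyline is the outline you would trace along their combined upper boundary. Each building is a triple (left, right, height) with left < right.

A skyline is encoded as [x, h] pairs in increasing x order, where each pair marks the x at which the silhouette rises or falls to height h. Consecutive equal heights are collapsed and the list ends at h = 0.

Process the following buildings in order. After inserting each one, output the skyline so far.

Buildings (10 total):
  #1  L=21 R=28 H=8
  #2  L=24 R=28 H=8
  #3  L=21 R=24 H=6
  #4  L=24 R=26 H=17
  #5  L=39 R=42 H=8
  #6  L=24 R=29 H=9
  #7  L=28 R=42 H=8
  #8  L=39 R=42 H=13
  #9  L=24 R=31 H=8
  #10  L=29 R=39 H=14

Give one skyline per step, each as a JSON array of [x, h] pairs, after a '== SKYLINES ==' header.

== SKYLINES ==
[[21,8],[28,0]]
[[21,8],[28,0]]
[[21,8],[28,0]]
[[21,8],[24,17],[26,8],[28,0]]
[[21,8],[24,17],[26,8],[28,0],[39,8],[42,0]]
[[21,8],[24,17],[26,9],[29,0],[39,8],[42,0]]
[[21,8],[24,17],[26,9],[29,8],[42,0]]
[[21,8],[24,17],[26,9],[29,8],[39,13],[42,0]]
[[21,8],[24,17],[26,9],[29,8],[39,13],[42,0]]
[[21,8],[24,17],[26,9],[29,14],[39,13],[42,0]]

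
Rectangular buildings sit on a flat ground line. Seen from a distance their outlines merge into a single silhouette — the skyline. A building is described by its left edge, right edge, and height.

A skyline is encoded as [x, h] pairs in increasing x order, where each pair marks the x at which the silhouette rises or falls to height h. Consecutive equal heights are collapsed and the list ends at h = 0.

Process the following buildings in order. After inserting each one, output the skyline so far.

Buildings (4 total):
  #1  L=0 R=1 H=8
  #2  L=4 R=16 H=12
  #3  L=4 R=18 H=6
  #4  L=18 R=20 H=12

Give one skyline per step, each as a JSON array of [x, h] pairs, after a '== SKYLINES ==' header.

== SKYLINES ==
[[0,8],[1,0]]
[[0,8],[1,0],[4,12],[16,0]]
[[0,8],[1,0],[4,12],[16,6],[18,0]]
[[0,8],[1,0],[4,12],[16,6],[18,12],[20,0]]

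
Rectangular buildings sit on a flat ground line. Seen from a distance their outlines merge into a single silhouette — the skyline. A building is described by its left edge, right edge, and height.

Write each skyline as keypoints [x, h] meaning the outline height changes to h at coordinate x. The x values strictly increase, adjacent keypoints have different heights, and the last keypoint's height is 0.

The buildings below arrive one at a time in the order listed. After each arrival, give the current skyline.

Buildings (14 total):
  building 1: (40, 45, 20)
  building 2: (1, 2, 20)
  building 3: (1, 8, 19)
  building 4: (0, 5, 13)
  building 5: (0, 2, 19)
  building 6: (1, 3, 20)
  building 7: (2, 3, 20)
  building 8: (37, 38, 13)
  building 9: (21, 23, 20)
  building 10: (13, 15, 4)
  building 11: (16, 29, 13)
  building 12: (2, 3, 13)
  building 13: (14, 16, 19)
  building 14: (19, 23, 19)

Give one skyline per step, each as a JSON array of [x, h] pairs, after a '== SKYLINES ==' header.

== SKYLINES ==
[[40,20],[45,0]]
[[1,20],[2,0],[40,20],[45,0]]
[[1,20],[2,19],[8,0],[40,20],[45,0]]
[[0,13],[1,20],[2,19],[8,0],[40,20],[45,0]]
[[0,19],[1,20],[2,19],[8,0],[40,20],[45,0]]
[[0,19],[1,20],[3,19],[8,0],[40,20],[45,0]]
[[0,19],[1,20],[3,19],[8,0],[40,20],[45,0]]
[[0,19],[1,20],[3,19],[8,0],[37,13],[38,0],[40,20],[45,0]]
[[0,19],[1,20],[3,19],[8,0],[21,20],[23,0],[37,13],[38,0],[40,20],[45,0]]
[[0,19],[1,20],[3,19],[8,0],[13,4],[15,0],[21,20],[23,0],[37,13],[38,0],[40,20],[45,0]]
[[0,19],[1,20],[3,19],[8,0],[13,4],[15,0],[16,13],[21,20],[23,13],[29,0],[37,13],[38,0],[40,20],[45,0]]
[[0,19],[1,20],[3,19],[8,0],[13,4],[15,0],[16,13],[21,20],[23,13],[29,0],[37,13],[38,0],[40,20],[45,0]]
[[0,19],[1,20],[3,19],[8,0],[13,4],[14,19],[16,13],[21,20],[23,13],[29,0],[37,13],[38,0],[40,20],[45,0]]
[[0,19],[1,20],[3,19],[8,0],[13,4],[14,19],[16,13],[19,19],[21,20],[23,13],[29,0],[37,13],[38,0],[40,20],[45,0]]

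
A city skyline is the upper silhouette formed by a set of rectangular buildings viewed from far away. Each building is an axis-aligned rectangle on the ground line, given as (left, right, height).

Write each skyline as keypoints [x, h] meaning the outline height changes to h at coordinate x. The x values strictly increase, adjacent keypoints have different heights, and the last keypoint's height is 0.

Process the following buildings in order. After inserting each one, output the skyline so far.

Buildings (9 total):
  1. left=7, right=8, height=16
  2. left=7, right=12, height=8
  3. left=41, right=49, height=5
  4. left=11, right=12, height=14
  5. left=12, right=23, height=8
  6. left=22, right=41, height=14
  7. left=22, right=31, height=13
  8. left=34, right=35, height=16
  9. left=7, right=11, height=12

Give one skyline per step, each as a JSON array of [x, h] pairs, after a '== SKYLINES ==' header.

== SKYLINES ==
[[7,16],[8,0]]
[[7,16],[8,8],[12,0]]
[[7,16],[8,8],[12,0],[41,5],[49,0]]
[[7,16],[8,8],[11,14],[12,0],[41,5],[49,0]]
[[7,16],[8,8],[11,14],[12,8],[23,0],[41,5],[49,0]]
[[7,16],[8,8],[11,14],[12,8],[22,14],[41,5],[49,0]]
[[7,16],[8,8],[11,14],[12,8],[22,14],[41,5],[49,0]]
[[7,16],[8,8],[11,14],[12,8],[22,14],[34,16],[35,14],[41,5],[49,0]]
[[7,16],[8,12],[11,14],[12,8],[22,14],[34,16],[35,14],[41,5],[49,0]]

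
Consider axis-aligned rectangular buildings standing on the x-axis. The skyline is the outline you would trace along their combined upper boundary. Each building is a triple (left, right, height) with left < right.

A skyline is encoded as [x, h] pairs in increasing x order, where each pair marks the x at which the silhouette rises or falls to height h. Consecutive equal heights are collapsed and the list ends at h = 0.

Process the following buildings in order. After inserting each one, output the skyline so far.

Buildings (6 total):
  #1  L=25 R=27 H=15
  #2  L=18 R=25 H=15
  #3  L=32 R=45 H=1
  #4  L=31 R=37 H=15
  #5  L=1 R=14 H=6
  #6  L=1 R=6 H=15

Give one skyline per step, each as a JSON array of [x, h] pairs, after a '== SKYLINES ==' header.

== SKYLINES ==
[[25,15],[27,0]]
[[18,15],[27,0]]
[[18,15],[27,0],[32,1],[45,0]]
[[18,15],[27,0],[31,15],[37,1],[45,0]]
[[1,6],[14,0],[18,15],[27,0],[31,15],[37,1],[45,0]]
[[1,15],[6,6],[14,0],[18,15],[27,0],[31,15],[37,1],[45,0]]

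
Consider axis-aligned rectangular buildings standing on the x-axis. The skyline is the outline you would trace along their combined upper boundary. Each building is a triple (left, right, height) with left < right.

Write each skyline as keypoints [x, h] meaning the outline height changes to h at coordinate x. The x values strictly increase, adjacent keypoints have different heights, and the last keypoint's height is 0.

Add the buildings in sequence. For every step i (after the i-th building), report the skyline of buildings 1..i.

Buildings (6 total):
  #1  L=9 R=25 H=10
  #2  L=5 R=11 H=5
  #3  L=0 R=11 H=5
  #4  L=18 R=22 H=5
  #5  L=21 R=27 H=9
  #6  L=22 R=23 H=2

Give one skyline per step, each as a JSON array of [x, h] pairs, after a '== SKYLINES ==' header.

== SKYLINES ==
[[9,10],[25,0]]
[[5,5],[9,10],[25,0]]
[[0,5],[9,10],[25,0]]
[[0,5],[9,10],[25,0]]
[[0,5],[9,10],[25,9],[27,0]]
[[0,5],[9,10],[25,9],[27,0]]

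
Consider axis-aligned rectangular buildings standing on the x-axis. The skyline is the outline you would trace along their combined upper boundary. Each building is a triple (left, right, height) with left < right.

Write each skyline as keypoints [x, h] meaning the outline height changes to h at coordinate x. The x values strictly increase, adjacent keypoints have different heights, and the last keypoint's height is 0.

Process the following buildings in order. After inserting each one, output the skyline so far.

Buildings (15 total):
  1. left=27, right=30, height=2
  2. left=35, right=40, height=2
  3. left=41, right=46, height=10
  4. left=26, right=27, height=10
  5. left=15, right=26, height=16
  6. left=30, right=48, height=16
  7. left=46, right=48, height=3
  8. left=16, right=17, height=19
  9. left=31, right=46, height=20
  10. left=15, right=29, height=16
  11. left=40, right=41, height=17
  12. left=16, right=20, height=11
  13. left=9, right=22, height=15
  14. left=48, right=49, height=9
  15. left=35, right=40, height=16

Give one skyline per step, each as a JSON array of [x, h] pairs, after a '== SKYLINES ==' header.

== SKYLINES ==
[[27,2],[30,0]]
[[27,2],[30,0],[35,2],[40,0]]
[[27,2],[30,0],[35,2],[40,0],[41,10],[46,0]]
[[26,10],[27,2],[30,0],[35,2],[40,0],[41,10],[46,0]]
[[15,16],[26,10],[27,2],[30,0],[35,2],[40,0],[41,10],[46,0]]
[[15,16],[26,10],[27,2],[30,16],[48,0]]
[[15,16],[26,10],[27,2],[30,16],[48,0]]
[[15,16],[16,19],[17,16],[26,10],[27,2],[30,16],[48,0]]
[[15,16],[16,19],[17,16],[26,10],[27,2],[30,16],[31,20],[46,16],[48,0]]
[[15,16],[16,19],[17,16],[29,2],[30,16],[31,20],[46,16],[48,0]]
[[15,16],[16,19],[17,16],[29,2],[30,16],[31,20],[46,16],[48,0]]
[[15,16],[16,19],[17,16],[29,2],[30,16],[31,20],[46,16],[48,0]]
[[9,15],[15,16],[16,19],[17,16],[29,2],[30,16],[31,20],[46,16],[48,0]]
[[9,15],[15,16],[16,19],[17,16],[29,2],[30,16],[31,20],[46,16],[48,9],[49,0]]
[[9,15],[15,16],[16,19],[17,16],[29,2],[30,16],[31,20],[46,16],[48,9],[49,0]]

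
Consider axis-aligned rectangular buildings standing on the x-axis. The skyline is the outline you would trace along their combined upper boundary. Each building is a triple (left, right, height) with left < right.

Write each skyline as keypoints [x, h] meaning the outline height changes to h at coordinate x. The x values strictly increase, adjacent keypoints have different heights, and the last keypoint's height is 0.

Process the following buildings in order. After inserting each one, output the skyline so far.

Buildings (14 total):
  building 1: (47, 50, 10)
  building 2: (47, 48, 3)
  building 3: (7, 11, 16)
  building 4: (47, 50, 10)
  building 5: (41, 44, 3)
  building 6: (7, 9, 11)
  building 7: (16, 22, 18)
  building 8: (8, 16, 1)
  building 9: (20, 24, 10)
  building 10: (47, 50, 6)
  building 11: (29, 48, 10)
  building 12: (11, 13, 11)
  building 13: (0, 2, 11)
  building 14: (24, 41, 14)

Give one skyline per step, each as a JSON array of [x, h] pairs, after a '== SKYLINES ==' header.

== SKYLINES ==
[[47,10],[50,0]]
[[47,10],[50,0]]
[[7,16],[11,0],[47,10],[50,0]]
[[7,16],[11,0],[47,10],[50,0]]
[[7,16],[11,0],[41,3],[44,0],[47,10],[50,0]]
[[7,16],[11,0],[41,3],[44,0],[47,10],[50,0]]
[[7,16],[11,0],[16,18],[22,0],[41,3],[44,0],[47,10],[50,0]]
[[7,16],[11,1],[16,18],[22,0],[41,3],[44,0],[47,10],[50,0]]
[[7,16],[11,1],[16,18],[22,10],[24,0],[41,3],[44,0],[47,10],[50,0]]
[[7,16],[11,1],[16,18],[22,10],[24,0],[41,3],[44,0],[47,10],[50,0]]
[[7,16],[11,1],[16,18],[22,10],[24,0],[29,10],[50,0]]
[[7,16],[11,11],[13,1],[16,18],[22,10],[24,0],[29,10],[50,0]]
[[0,11],[2,0],[7,16],[11,11],[13,1],[16,18],[22,10],[24,0],[29,10],[50,0]]
[[0,11],[2,0],[7,16],[11,11],[13,1],[16,18],[22,10],[24,14],[41,10],[50,0]]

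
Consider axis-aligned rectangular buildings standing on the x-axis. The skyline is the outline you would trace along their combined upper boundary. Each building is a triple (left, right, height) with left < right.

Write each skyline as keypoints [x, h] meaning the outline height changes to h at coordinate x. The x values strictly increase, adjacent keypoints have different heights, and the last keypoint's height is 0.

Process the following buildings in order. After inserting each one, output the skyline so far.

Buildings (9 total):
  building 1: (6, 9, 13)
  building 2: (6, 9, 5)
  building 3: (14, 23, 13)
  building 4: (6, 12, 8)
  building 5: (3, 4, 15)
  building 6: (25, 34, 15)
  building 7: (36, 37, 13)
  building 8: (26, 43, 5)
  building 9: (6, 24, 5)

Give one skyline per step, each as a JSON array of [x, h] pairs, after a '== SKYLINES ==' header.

== SKYLINES ==
[[6,13],[9,0]]
[[6,13],[9,0]]
[[6,13],[9,0],[14,13],[23,0]]
[[6,13],[9,8],[12,0],[14,13],[23,0]]
[[3,15],[4,0],[6,13],[9,8],[12,0],[14,13],[23,0]]
[[3,15],[4,0],[6,13],[9,8],[12,0],[14,13],[23,0],[25,15],[34,0]]
[[3,15],[4,0],[6,13],[9,8],[12,0],[14,13],[23,0],[25,15],[34,0],[36,13],[37,0]]
[[3,15],[4,0],[6,13],[9,8],[12,0],[14,13],[23,0],[25,15],[34,5],[36,13],[37,5],[43,0]]
[[3,15],[4,0],[6,13],[9,8],[12,5],[14,13],[23,5],[24,0],[25,15],[34,5],[36,13],[37,5],[43,0]]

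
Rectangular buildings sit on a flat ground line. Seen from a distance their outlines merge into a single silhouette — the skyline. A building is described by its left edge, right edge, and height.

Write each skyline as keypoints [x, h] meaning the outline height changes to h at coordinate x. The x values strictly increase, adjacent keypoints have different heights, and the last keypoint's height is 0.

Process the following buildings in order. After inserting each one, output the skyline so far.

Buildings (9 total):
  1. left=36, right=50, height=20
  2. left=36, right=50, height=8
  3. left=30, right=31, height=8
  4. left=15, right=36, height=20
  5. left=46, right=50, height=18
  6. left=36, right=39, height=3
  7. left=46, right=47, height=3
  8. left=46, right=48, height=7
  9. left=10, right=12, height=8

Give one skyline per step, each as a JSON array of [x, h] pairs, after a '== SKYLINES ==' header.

== SKYLINES ==
[[36,20],[50,0]]
[[36,20],[50,0]]
[[30,8],[31,0],[36,20],[50,0]]
[[15,20],[50,0]]
[[15,20],[50,0]]
[[15,20],[50,0]]
[[15,20],[50,0]]
[[15,20],[50,0]]
[[10,8],[12,0],[15,20],[50,0]]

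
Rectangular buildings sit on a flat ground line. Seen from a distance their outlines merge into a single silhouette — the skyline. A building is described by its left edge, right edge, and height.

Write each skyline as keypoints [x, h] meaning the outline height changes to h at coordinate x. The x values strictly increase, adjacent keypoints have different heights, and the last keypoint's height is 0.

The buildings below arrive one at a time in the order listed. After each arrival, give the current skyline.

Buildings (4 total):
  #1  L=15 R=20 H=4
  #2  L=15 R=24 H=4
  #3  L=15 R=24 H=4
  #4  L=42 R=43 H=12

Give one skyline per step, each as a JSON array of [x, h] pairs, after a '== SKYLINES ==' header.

== SKYLINES ==
[[15,4],[20,0]]
[[15,4],[24,0]]
[[15,4],[24,0]]
[[15,4],[24,0],[42,12],[43,0]]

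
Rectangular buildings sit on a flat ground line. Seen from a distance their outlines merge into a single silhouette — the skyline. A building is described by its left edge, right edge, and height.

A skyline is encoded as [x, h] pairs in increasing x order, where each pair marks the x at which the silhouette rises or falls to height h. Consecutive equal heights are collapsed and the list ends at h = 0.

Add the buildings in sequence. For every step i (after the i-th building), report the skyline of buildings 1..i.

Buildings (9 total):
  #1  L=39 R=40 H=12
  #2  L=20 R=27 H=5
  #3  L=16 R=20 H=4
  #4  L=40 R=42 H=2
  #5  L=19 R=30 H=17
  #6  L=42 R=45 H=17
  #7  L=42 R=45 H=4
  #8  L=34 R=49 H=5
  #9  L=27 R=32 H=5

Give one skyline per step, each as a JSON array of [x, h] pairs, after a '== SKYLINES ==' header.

== SKYLINES ==
[[39,12],[40,0]]
[[20,5],[27,0],[39,12],[40,0]]
[[16,4],[20,5],[27,0],[39,12],[40,0]]
[[16,4],[20,5],[27,0],[39,12],[40,2],[42,0]]
[[16,4],[19,17],[30,0],[39,12],[40,2],[42,0]]
[[16,4],[19,17],[30,0],[39,12],[40,2],[42,17],[45,0]]
[[16,4],[19,17],[30,0],[39,12],[40,2],[42,17],[45,0]]
[[16,4],[19,17],[30,0],[34,5],[39,12],[40,5],[42,17],[45,5],[49,0]]
[[16,4],[19,17],[30,5],[32,0],[34,5],[39,12],[40,5],[42,17],[45,5],[49,0]]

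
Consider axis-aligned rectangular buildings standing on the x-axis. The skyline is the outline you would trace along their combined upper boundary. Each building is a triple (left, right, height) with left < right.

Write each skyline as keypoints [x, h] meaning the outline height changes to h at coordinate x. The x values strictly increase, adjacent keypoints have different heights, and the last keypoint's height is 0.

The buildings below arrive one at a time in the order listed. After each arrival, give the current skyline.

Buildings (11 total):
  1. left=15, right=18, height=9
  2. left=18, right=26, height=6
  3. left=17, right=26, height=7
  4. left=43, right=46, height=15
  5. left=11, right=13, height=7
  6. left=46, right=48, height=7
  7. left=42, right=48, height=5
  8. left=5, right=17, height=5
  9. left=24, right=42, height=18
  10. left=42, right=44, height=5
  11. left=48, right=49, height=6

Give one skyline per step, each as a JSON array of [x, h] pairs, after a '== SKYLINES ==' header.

== SKYLINES ==
[[15,9],[18,0]]
[[15,9],[18,6],[26,0]]
[[15,9],[18,7],[26,0]]
[[15,9],[18,7],[26,0],[43,15],[46,0]]
[[11,7],[13,0],[15,9],[18,7],[26,0],[43,15],[46,0]]
[[11,7],[13,0],[15,9],[18,7],[26,0],[43,15],[46,7],[48,0]]
[[11,7],[13,0],[15,9],[18,7],[26,0],[42,5],[43,15],[46,7],[48,0]]
[[5,5],[11,7],[13,5],[15,9],[18,7],[26,0],[42,5],[43,15],[46,7],[48,0]]
[[5,5],[11,7],[13,5],[15,9],[18,7],[24,18],[42,5],[43,15],[46,7],[48,0]]
[[5,5],[11,7],[13,5],[15,9],[18,7],[24,18],[42,5],[43,15],[46,7],[48,0]]
[[5,5],[11,7],[13,5],[15,9],[18,7],[24,18],[42,5],[43,15],[46,7],[48,6],[49,0]]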